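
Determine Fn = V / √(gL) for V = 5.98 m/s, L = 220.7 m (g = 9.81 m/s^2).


Formula: Fn = V / sqrt(g * L)
Step 1 — g * L = 9.81 * 220.7 = 2165.067
Step 2 — sqrt(g * L) = sqrt(2165.067) = 46.53028
Step 3 — Fn = 5.98 / 46.53028 ≈ 0.12852 (5 s.f.)

0.12852


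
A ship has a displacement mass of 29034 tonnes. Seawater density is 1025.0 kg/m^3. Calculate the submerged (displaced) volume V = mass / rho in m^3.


Formula: V = mass / rho
Step 1 — convert tonnes to kg: 29034 t * 1000 = 29034000 kg
Step 2 — V = 29034000 / 1025.0 ≈ 28326 m^3 (5 s.f.)

28326 m^3


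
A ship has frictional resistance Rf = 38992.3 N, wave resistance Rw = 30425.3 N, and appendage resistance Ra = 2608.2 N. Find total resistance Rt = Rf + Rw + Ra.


Formula: Rt = Rf + Rw + Ra
Substituting: Rt = 38992.3 + 30425.3 + 2608.2
Result: Rt = 72025.8 N

72025.8 N


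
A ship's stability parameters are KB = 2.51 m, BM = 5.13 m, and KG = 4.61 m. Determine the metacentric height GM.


Formula: GM = KB + BM - KG
Step 1 — KM = KB + BM = 2.51 + 5.13 = 7.64 m
Step 2 — GM = KM - KG = 7.64 - 4.61 = 3.03 m

3.03 m


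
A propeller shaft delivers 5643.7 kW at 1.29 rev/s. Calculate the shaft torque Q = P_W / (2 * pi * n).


Formula: Q = P_W / (2 * pi * n)
Step 1 — P_W = 5643.7 kW * 1000 = 5643700.0 W
Step 2 — 2 * pi * n = 2 * pi * 1.29 = 8.105309
Step 3 — Q = 5643700.0 / 8.105309 ≈ 696300 N·m (5 s.f.)

696300 N·m


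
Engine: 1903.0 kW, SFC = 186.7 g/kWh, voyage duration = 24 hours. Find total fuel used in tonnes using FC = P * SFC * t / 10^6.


Formula: FC (tonnes) = P * SFC * t / 1,000,000
Step 1 — P * SFC * t = 1903.0 * 186.7 * 24 = 8526962.4 g
Step 2 — FC (tonnes) = 8526962.4 / 1,000,000 ≈ 8.5270 tonnes (5 s.f.)

8.5270 tonnes


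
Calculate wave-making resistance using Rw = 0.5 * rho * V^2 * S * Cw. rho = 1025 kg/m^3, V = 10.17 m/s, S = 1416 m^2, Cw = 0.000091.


Formula: Rw = 0.5 * rho * V^2 * S * Cw
Step 1 — V^2 = 10.17^2 = 103.4289
Step 2 — 0.5 * rho * V^2 = 0.5 * 1025 * 103.4289 = 53007.31125
Step 3 — Rw = 53007.31125 * 1416 * 0.000091 ≈ 6830.3 N (5 s.f.)

6830.3 N


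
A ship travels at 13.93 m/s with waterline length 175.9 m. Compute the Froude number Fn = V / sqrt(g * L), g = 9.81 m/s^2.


Formula: Fn = V / sqrt(g * L)
Step 1 — g * L = 9.81 * 175.9 = 1725.579
Step 2 — sqrt(g * L) = sqrt(1725.579) = 41.540089
Step 3 — Fn = 13.93 / 41.540089 ≈ 0.33534 (5 s.f.)

0.33534


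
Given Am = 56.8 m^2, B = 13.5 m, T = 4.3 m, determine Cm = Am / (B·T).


Formula: Cm = Am / (B * T)
Step 1 — B * T = 13.5 * 4.3 = 58.05 m^2
Step 2 — Cm = 56.8 / 58.05 ≈ 0.97847 (5 s.f.)

0.97847


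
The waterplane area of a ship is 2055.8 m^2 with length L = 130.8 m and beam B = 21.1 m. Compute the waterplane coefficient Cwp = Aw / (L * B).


Formula: Cwp = Aw / (L * B)
Step 1 — L * B = 130.8 * 21.1 = 2759.88 m^2
Step 2 — Cwp = 2055.8 / 2759.88 ≈ 0.74489 (5 s.f.)

0.74489


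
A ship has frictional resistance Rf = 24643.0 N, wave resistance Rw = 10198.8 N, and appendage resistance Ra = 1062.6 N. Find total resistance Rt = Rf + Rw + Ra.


Formula: Rt = Rf + Rw + Ra
Substituting: Rt = 24643.0 + 10198.8 + 1062.6
Result: Rt = 35904.4 N

35904.4 N


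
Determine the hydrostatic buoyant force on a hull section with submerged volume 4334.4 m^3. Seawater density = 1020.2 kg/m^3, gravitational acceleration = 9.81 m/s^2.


Formula: Fb = rho * g * V
Substituting: Fb = 1020.2 * 9.81 * 4334.4
Intermediate: 1020.2 * 9.81 = 10008.162
Result: Fb = 10008.162 * 4334.4 ≈ 43379000 N (5 s.f.)

43379000 N


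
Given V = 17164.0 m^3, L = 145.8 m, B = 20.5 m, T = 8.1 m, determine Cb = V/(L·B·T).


Formula: Cb = V / (L * B * T)
Step 1 — L * B * T = 145.8 * 20.5 * 8.1 = 24210.09 m^3
Step 2 — Cb = 17164.0 / 24210.09 ≈ 0.70896 (5 s.f.)

0.70896


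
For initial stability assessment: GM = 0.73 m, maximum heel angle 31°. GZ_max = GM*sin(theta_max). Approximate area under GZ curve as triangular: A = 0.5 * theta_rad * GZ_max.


Formula: GZ_max = GM * sin(theta); Area = 0.5 * theta_rad * GZ_max
Step 1 — GZ_max = 0.73 * sin(31°) = 0.73 * 0.515038 = 0.375978 m
Step 2 — theta_rad = 31 * pi/180 = 0.541052 rad
Step 3 — Area = 0.5 * 0.541052 * 0.375978 ≈ 0.10171 m·rad (5 s.f.)

0.10171 m·rad


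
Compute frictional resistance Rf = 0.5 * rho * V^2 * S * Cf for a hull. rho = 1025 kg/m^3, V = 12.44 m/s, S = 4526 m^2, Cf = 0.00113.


Formula: Rf = 0.5 * rho * V^2 * S * Cf
Step 1 — V^2 = 12.44^2 = 154.7536
Step 2 — 0.5 * rho * V^2 = 0.5 * 1025 * 154.7536 = 79311.22
Step 3 — Rf = 79311.22 * 4526 * 0.00113 ≈ 405630 N (5 s.f.)

405630 N


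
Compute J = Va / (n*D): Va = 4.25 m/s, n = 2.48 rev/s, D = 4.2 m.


Formula: J = Va / (n * D)
Step 1 — n * D = 2.48 * 4.2 = 10.416
Step 2 — J = 4.25 / 10.416 ≈ 0.40803 (5 s.f.)

0.40803


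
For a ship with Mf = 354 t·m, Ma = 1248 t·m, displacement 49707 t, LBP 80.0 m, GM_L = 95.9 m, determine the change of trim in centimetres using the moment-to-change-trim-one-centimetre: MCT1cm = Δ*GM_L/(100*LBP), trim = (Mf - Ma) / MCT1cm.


Formula: net trimming moment = Mf - Ma; MCT1cm = Δ*GM_L/(100*LBP); trim = net moment / MCT1cm
Step 1 — net trimming moment = 354 - 1248 = -894 t·m
Step 2 — MCT1cm = 49707 * 95.9 / (100 * 80.0) = 595.8627 t·m/cm
Step 3 — trim = -894 / 595.8627 ≈ -1.5003 cm (5 s.f.)

-1.5003 cm


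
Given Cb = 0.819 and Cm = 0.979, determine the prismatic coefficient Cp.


Formula: Cp = Cb / Cm
Substituting: Cp = 0.819 / 0.979
Result: Cp ≈ 0.83657 (5 s.f.)

0.83657


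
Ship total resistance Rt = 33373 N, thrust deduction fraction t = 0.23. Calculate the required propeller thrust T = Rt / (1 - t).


Formula: T = Rt / (1 - t)
Step 1 — (1 - t) = 1 - 0.23 = 0.77
Step 2 — T = 33373 / 0.77 ≈ 43342 N (5 s.f.)

43342 N


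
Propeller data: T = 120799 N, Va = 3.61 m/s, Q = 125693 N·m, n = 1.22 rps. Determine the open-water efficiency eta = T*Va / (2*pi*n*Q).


Formula: eta = T * Va / (2 * pi * n * Q)
Step 1 — numerator = T * Va = 120799 * 3.61 = 436084.39
Step 2 — 2 * pi * n = 2 * pi * 1.22 = 7.665486
Step 3 — denominator = 7.665486 * 125693 = 963497.93
Step 4 — eta = 436084.39 / 963497.93 ≈ 0.45261 (5 s.f.)

0.45261


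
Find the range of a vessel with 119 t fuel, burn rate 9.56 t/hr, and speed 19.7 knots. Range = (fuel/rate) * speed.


Formula: endurance = fuel / rate; range = endurance * speed
Step 1 — endurance = 119 / 9.56 = 12.4477 hours
Step 2 — range = 12.4477 * 19.7 ≈ 245.22 nautical miles (5 s.f.)

245.22 NM


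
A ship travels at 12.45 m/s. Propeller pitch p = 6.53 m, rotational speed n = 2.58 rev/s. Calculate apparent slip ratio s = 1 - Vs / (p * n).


Formula: s = 1 - Vs / (p * n)
Step 1 — p * n = 6.53 * 2.58 = 16.8474
Step 2 — Vs / (p*n) = 12.45 / 16.8474 = 0.738986 (6 d.p.)
Step 3 — s = 1 - 0.738986 = 0.261014

0.261014


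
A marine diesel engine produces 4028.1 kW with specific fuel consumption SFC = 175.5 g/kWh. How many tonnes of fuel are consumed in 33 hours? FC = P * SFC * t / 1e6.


Formula: FC (tonnes) = P * SFC * t / 1,000,000
Step 1 — P * SFC * t = 4028.1 * 175.5 * 33 = 23328741.15 g
Step 2 — FC (tonnes) = 23328741.15 / 1,000,000 ≈ 23.329 tonnes (5 s.f.)

23.329 tonnes


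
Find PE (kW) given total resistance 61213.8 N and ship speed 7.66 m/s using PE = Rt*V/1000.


Formula: PE = Rt * V / 1000 (kW)
Step 1 — PE (W) = 61213.8 * 7.66 = 468897.708 W
Step 2 — PE (kW) = 468897.708 / 1000 ≈ 468.90 kW (5 s.f.)

468.90 kW


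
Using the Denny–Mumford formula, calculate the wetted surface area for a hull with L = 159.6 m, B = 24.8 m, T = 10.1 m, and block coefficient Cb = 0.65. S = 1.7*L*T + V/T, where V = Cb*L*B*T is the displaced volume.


Formula: S = 1.7*L*T + V/T with V = Cb*L*B*T, i.e. S = L * (1.7*T + Cb*B)
Step 1 — 1.7*T = 1.7 * 10.1 = 17.17 m
Step 2 — Cb*B = 0.65 * 24.8 = 16.12 m
Step 3 — 1.7*T + Cb*B = 17.17 + 16.12 = 33.29 m
Step 4 — S = 159.6 * 33.29 ≈ 5313.1 m^2 (5 s.f.)

5313.1 m^2


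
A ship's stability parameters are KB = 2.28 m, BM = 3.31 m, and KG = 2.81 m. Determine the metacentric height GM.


Formula: GM = KB + BM - KG
Step 1 — KM = KB + BM = 2.28 + 3.31 = 5.59 m
Step 2 — GM = KM - KG = 5.59 - 2.81 = 2.78 m

2.78 m


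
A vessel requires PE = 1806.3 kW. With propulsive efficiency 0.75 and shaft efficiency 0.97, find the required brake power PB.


Formula: PB = PE / (eta_D * eta_S)
Step 1 — combined efficiency = eta_D * eta_S = 0.75 * 0.97 = 0.7275
Step 2 — PB = 1806.3 / 0.7275 ≈ 2482.9 kW (5 s.f.)

2482.9 kW


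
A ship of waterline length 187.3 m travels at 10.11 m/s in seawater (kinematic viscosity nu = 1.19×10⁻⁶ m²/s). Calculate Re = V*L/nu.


Formula: Re = V * L / nu
Step 1 — V * L = 10.11 * 187.3 = 1893.603 m^2/s
Step 2 — Re = 1893.603 / 1.19e-6 = 1.59e+09

1.59e+09


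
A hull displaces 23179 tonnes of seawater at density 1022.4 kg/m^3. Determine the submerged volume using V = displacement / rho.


Formula: V = mass / rho
Step 1 — convert tonnes to kg: 23179 t * 1000 = 23179000 kg
Step 2 — V = 23179000 / 1022.4 ≈ 22671 m^3 (5 s.f.)

22671 m^3


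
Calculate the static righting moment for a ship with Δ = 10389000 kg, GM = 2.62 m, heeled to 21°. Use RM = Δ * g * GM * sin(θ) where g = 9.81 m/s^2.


Formula: GZ = GM * sin(theta); RM = disp * g * GZ
Step 1 — GZ = 2.62 * sin(21°) = 2.62 * 0.358368 = 0.938924 m
Step 2 — RM = 10389000 * 9.81 * 0.938924 ≈ 95691000 N·m (5 s.f.)

95691000 N·m


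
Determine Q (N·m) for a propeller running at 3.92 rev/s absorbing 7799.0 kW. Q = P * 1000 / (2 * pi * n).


Formula: Q = P_W / (2 * pi * n)
Step 1 — P_W = 7799.0 kW * 1000 = 7799000.0 W
Step 2 — 2 * pi * n = 2 * pi * 3.92 = 24.630086
Step 3 — Q = 7799000.0 / 24.630086 ≈ 316650 N·m (5 s.f.)

316650 N·m


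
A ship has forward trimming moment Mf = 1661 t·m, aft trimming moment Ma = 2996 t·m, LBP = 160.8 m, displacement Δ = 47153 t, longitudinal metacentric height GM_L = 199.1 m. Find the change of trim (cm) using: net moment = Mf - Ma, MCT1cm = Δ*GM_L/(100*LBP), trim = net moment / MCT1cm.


Formula: net trimming moment = Mf - Ma; MCT1cm = Δ*GM_L/(100*LBP); trim = net moment / MCT1cm
Step 1 — net trimming moment = 1661 - 2996 = -1335 t·m
Step 2 — MCT1cm = 47153 * 199.1 / (100 * 160.8) = 583.8409 t·m/cm
Step 3 — trim = -1335 / 583.8409 ≈ -2.2866 cm (5 s.f.)

-2.2866 cm


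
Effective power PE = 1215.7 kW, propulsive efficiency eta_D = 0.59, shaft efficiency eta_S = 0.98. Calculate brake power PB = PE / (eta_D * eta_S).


Formula: PB = PE / (eta_D * eta_S)
Step 1 — combined efficiency = eta_D * eta_S = 0.59 * 0.98 = 0.5782
Step 2 — PB = 1215.7 / 0.5782 ≈ 2102.6 kW (5 s.f.)

2102.6 kW


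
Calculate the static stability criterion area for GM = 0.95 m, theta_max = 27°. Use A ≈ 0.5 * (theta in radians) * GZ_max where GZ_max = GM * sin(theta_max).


Formula: GZ_max = GM * sin(theta); Area = 0.5 * theta_rad * GZ_max
Step 1 — GZ_max = 0.95 * sin(27°) = 0.95 * 0.45399 = 0.43129 m
Step 2 — theta_rad = 27 * pi/180 = 0.471239 rad
Step 3 — Area = 0.5 * 0.471239 * 0.43129 ≈ 0.10162 m·rad (5 s.f.)

0.10162 m·rad


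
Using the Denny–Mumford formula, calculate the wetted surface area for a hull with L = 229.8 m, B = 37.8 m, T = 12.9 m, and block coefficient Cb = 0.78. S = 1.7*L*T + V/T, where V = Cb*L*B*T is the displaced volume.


Formula: S = 1.7*L*T + V/T with V = Cb*L*B*T, i.e. S = L * (1.7*T + Cb*B)
Step 1 — 1.7*T = 1.7 * 12.9 = 21.93 m
Step 2 — Cb*B = 0.78 * 37.8 = 29.484 m
Step 3 — 1.7*T + Cb*B = 21.93 + 29.484 = 51.414 m
Step 4 — S = 229.8 * 51.414 ≈ 11815 m^2 (5 s.f.)

11815 m^2


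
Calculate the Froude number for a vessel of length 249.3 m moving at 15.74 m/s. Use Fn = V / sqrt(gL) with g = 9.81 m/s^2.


Formula: Fn = V / sqrt(g * L)
Step 1 — g * L = 9.81 * 249.3 = 2445.633
Step 2 — sqrt(g * L) = sqrt(2445.633) = 49.453342
Step 3 — Fn = 15.74 / 49.453342 ≈ 0.31828 (5 s.f.)

0.31828


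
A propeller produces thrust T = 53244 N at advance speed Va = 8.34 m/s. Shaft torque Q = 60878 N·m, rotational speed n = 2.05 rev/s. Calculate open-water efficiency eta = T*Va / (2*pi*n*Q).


Formula: eta = T * Va / (2 * pi * n * Q)
Step 1 — numerator = T * Va = 53244 * 8.34 = 444054.96
Step 2 — 2 * pi * n = 2 * pi * 2.05 = 12.88053
Step 3 — denominator = 12.88053 * 60878 = 784140.91
Step 4 — eta = 444054.96 / 784140.91 ≈ 0.56629 (5 s.f.)

0.56629


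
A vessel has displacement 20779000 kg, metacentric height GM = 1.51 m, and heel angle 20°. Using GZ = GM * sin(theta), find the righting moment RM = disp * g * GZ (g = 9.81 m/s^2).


Formula: GZ = GM * sin(theta); RM = disp * g * GZ
Step 1 — GZ = 1.51 * sin(20°) = 1.51 * 0.34202 = 0.51645 m
Step 2 — RM = 20779000 * 9.81 * 0.51645 ≈ 105270000 N·m (5 s.f.)

105270000 N·m


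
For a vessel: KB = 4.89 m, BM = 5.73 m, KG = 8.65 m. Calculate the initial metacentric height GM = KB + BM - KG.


Formula: GM = KB + BM - KG
Step 1 — KM = KB + BM = 4.89 + 5.73 = 10.62 m
Step 2 — GM = KM - KG = 10.62 - 8.65 = 1.97 m

1.97 m


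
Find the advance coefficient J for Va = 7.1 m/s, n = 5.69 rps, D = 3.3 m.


Formula: J = Va / (n * D)
Step 1 — n * D = 5.69 * 3.3 = 18.777
Step 2 — J = 7.1 / 18.777 ≈ 0.37812 (5 s.f.)

0.37812


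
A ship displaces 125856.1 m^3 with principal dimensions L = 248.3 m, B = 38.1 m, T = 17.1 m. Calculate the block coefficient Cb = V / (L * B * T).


Formula: Cb = V / (L * B * T)
Step 1 — L * B * T = 248.3 * 38.1 * 17.1 = 161769.933 m^3
Step 2 — Cb = 125856.1 / 161769.933 ≈ 0.77799 (5 s.f.)

0.77799


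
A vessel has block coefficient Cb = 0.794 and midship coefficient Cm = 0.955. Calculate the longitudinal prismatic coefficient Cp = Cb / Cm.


Formula: Cp = Cb / Cm
Substituting: Cp = 0.794 / 0.955
Result: Cp ≈ 0.83141 (5 s.f.)

0.83141


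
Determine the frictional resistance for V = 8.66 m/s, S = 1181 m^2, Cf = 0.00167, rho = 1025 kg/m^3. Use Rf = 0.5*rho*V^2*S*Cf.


Formula: Rf = 0.5 * rho * V^2 * S * Cf
Step 1 — V^2 = 8.66^2 = 74.9956
Step 2 — 0.5 * rho * V^2 = 0.5 * 1025 * 74.9956 = 38435.245
Step 3 — Rf = 38435.245 * 1181 * 0.00167 ≈ 75805 N (5 s.f.)

75805 N


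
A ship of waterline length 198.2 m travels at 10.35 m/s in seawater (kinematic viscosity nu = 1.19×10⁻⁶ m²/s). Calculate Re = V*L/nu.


Formula: Re = V * L / nu
Step 1 — V * L = 10.35 * 198.2 = 2051.37 m^2/s
Step 2 — Re = 2051.37 / 1.19e-6 = 1.72e+09

1.72e+09


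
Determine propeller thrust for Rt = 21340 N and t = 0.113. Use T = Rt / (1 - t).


Formula: T = Rt / (1 - t)
Step 1 — (1 - t) = 1 - 0.113 = 0.887
Step 2 — T = 21340 / 0.887 ≈ 24059 N (5 s.f.)

24059 N


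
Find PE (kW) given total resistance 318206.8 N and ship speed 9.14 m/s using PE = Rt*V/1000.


Formula: PE = Rt * V / 1000 (kW)
Step 1 — PE (W) = 318206.8 * 9.14 = 2908410.152 W
Step 2 — PE (kW) = 2908410.152 / 1000 ≈ 2908.4 kW (5 s.f.)

2908.4 kW


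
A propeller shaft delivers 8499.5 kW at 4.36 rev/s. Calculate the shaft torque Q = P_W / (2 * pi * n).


Formula: Q = P_W / (2 * pi * n)
Step 1 — P_W = 8499.5 kW * 1000 = 8499500.0 W
Step 2 — 2 * pi * n = 2 * pi * 4.36 = 27.394688
Step 3 — Q = 8499500.0 / 27.394688 ≈ 310260 N·m (5 s.f.)

310260 N·m


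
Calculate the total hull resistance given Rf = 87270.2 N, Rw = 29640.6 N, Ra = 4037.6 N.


Formula: Rt = Rf + Rw + Ra
Substituting: Rt = 87270.2 + 29640.6 + 4037.6
Result: Rt = 120948.4 N

120948.4 N


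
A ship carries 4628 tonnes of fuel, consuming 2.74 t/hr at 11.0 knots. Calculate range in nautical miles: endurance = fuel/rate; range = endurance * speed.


Formula: endurance = fuel / rate; range = endurance * speed
Step 1 — endurance = 4628 / 2.74 = 1689.0511 hours
Step 2 — range = 1689.0511 * 11.0 ≈ 18580 nautical miles (5 s.f.)

18580 NM


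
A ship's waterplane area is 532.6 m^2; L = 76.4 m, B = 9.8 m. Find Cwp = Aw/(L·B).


Formula: Cwp = Aw / (L * B)
Step 1 — L * B = 76.4 * 9.8 = 748.72 m^2
Step 2 — Cwp = 532.6 / 748.72 ≈ 0.71135 (5 s.f.)

0.71135


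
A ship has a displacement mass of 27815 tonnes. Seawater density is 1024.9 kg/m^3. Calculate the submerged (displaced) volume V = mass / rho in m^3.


Formula: V = mass / rho
Step 1 — convert tonnes to kg: 27815 t * 1000 = 27815000 kg
Step 2 — V = 27815000 / 1024.9 ≈ 27139 m^3 (5 s.f.)

27139 m^3


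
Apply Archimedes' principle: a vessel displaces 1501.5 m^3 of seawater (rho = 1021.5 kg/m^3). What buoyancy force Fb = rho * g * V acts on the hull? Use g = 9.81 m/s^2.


Formula: Fb = rho * g * V
Substituting: Fb = 1021.5 * 9.81 * 1501.5
Intermediate: 1021.5 * 9.81 = 10020.915
Result: Fb = 10020.915 * 1501.5 ≈ 15046000 N (5 s.f.)

15046000 N


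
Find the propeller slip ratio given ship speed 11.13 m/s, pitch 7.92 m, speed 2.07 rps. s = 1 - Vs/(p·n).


Formula: s = 1 - Vs / (p * n)
Step 1 — p * n = 7.92 * 2.07 = 16.3944
Step 2 — Vs / (p*n) = 11.13 / 16.3944 = 0.67889 (6 d.p.)
Step 3 — s = 1 - 0.67889 = 0.32111

0.32111


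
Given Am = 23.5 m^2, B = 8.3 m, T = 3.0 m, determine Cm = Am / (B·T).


Formula: Cm = Am / (B * T)
Step 1 — B * T = 8.3 * 3.0 = 24.9 m^2
Step 2 — Cm = 23.5 / 24.9 ≈ 0.94378 (5 s.f.)

0.94378


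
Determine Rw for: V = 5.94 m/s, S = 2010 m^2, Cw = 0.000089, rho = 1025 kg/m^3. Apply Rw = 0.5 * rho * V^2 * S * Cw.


Formula: Rw = 0.5 * rho * V^2 * S * Cw
Step 1 — V^2 = 5.94^2 = 35.2836
Step 2 — 0.5 * rho * V^2 = 0.5 * 1025 * 35.2836 = 18082.845
Step 3 — Rw = 18082.845 * 2010 * 0.000089 ≈ 3234.8 N (5 s.f.)

3234.8 N


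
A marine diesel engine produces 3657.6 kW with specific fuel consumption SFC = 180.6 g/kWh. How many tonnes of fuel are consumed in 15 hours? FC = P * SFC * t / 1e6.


Formula: FC (tonnes) = P * SFC * t / 1,000,000
Step 1 — P * SFC * t = 3657.6 * 180.6 * 15 = 9908438.4 g
Step 2 — FC (tonnes) = 9908438.4 / 1,000,000 ≈ 9.9084 tonnes (5 s.f.)

9.9084 tonnes


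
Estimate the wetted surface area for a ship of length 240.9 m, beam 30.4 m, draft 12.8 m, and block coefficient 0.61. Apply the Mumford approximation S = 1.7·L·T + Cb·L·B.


Formula: S = 1.7*L*T + V/T with V = Cb*L*B*T, i.e. S = L * (1.7*T + Cb*B)
Step 1 — 1.7*T = 1.7 * 12.8 = 21.76 m
Step 2 — Cb*B = 0.61 * 30.4 = 18.544 m
Step 3 — 1.7*T + Cb*B = 21.76 + 18.544 = 40.304 m
Step 4 — S = 240.9 * 40.304 ≈ 9709.2 m^2 (5 s.f.)

9709.2 m^2


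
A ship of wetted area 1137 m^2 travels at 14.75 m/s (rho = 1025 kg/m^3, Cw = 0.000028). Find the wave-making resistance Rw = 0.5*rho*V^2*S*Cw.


Formula: Rw = 0.5 * rho * V^2 * S * Cw
Step 1 — V^2 = 14.75^2 = 217.5625
Step 2 — 0.5 * rho * V^2 = 0.5 * 1025 * 217.5625 = 111500.78125
Step 3 — Rw = 111500.78125 * 1137 * 0.000028 ≈ 3549.7 N (5 s.f.)

3549.7 N


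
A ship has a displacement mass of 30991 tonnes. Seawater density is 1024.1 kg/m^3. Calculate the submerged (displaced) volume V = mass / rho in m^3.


Formula: V = mass / rho
Step 1 — convert tonnes to kg: 30991 t * 1000 = 30991000 kg
Step 2 — V = 30991000 / 1024.1 ≈ 30262 m^3 (5 s.f.)

30262 m^3


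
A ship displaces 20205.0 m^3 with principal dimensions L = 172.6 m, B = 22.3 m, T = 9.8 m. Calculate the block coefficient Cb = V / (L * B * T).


Formula: Cb = V / (L * B * T)
Step 1 — L * B * T = 172.6 * 22.3 * 9.8 = 37720.004 m^3
Step 2 — Cb = 20205.0 / 37720.004 ≈ 0.53566 (5 s.f.)

0.53566


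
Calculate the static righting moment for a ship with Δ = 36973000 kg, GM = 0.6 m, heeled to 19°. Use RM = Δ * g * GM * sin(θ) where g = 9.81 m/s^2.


Formula: GZ = GM * sin(theta); RM = disp * g * GZ
Step 1 — GZ = 0.6 * sin(19°) = 0.6 * 0.325568 = 0.195341 m
Step 2 — RM = 36973000 * 9.81 * 0.195341 ≈ 70851000 N·m (5 s.f.)

70851000 N·m


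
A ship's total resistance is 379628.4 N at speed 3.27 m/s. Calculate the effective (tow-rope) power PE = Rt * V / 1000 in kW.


Formula: PE = Rt * V / 1000 (kW)
Step 1 — PE (W) = 379628.4 * 3.27 = 1241384.868 W
Step 2 — PE (kW) = 1241384.868 / 1000 ≈ 1241.4 kW (5 s.f.)

1241.4 kW


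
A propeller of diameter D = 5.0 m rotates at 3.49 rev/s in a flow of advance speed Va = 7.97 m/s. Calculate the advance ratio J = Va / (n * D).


Formula: J = Va / (n * D)
Step 1 — n * D = 3.49 * 5.0 = 17.45
Step 2 — J = 7.97 / 17.45 ≈ 0.45673 (5 s.f.)

0.45673


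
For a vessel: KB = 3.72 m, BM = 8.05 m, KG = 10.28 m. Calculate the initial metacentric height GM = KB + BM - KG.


Formula: GM = KB + BM - KG
Step 1 — KM = KB + BM = 3.72 + 8.05 = 11.77 m
Step 2 — GM = KM - KG = 11.77 - 10.28 = 1.49 m

1.49 m


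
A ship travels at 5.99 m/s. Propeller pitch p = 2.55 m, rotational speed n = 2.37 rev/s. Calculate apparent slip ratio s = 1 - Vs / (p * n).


Formula: s = 1 - Vs / (p * n)
Step 1 — p * n = 2.55 * 2.37 = 6.0435
Step 2 — Vs / (p*n) = 5.99 / 6.0435 = 0.991148 (6 d.p.)
Step 3 — s = 1 - 0.991148 = 0.008852

0.008852


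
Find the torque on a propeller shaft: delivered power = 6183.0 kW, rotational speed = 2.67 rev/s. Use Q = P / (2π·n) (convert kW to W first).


Formula: Q = P_W / (2 * pi * n)
Step 1 — P_W = 6183.0 kW * 1000 = 6183000.0 W
Step 2 — 2 * pi * n = 2 * pi * 2.67 = 16.776105
Step 3 — Q = 6183000.0 / 16.776105 ≈ 368560 N·m (5 s.f.)

368560 N·m


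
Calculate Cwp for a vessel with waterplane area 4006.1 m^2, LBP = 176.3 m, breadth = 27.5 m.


Formula: Cwp = Aw / (L * B)
Step 1 — L * B = 176.3 * 27.5 = 4848.25 m^2
Step 2 — Cwp = 4006.1 / 4848.25 ≈ 0.82630 (5 s.f.)

0.82630


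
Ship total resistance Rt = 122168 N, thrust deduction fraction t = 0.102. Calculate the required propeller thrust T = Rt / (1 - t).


Formula: T = Rt / (1 - t)
Step 1 — (1 - t) = 1 - 0.102 = 0.898
Step 2 — T = 122168 / 0.898 ≈ 136040 N (5 s.f.)

136040 N


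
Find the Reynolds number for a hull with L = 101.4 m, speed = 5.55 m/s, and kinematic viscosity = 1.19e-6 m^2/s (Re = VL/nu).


Formula: Re = V * L / nu
Step 1 — V * L = 5.55 * 101.4 = 562.77 m^2/s
Step 2 — Re = 562.77 / 1.19e-6 = 4.73e+08

4.73e+08


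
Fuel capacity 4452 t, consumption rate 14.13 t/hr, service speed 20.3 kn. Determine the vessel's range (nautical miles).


Formula: endurance = fuel / rate; range = endurance * speed
Step 1 — endurance = 4452 / 14.13 = 315.0743 hours
Step 2 — range = 315.0743 * 20.3 ≈ 6396.0 nautical miles (5 s.f.)

6396.0 NM


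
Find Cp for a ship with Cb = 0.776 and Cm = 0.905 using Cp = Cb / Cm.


Formula: Cp = Cb / Cm
Substituting: Cp = 0.776 / 0.905
Result: Cp ≈ 0.85746 (5 s.f.)

0.85746


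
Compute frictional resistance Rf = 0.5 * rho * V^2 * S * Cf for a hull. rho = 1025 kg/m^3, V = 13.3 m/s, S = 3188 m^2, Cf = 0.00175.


Formula: Rf = 0.5 * rho * V^2 * S * Cf
Step 1 — V^2 = 13.3^2 = 176.89
Step 2 — 0.5 * rho * V^2 = 0.5 * 1025 * 176.89 = 90656.125
Step 3 — Rf = 90656.125 * 3188 * 0.00175 ≈ 505770 N (5 s.f.)

505770 N


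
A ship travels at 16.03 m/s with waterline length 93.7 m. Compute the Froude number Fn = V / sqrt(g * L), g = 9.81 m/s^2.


Formula: Fn = V / sqrt(g * L)
Step 1 — g * L = 9.81 * 93.7 = 919.197
Step 2 — sqrt(g * L) = sqrt(919.197) = 30.318262
Step 3 — Fn = 16.03 / 30.318262 ≈ 0.52872 (5 s.f.)

0.52872


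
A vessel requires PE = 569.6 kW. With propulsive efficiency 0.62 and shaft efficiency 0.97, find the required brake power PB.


Formula: PB = PE / (eta_D * eta_S)
Step 1 — combined efficiency = eta_D * eta_S = 0.62 * 0.97 = 0.6014
Step 2 — PB = 569.6 / 0.6014 ≈ 947.12 kW (5 s.f.)

947.12 kW


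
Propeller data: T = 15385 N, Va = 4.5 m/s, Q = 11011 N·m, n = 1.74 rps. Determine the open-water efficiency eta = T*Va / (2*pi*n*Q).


Formula: eta = T * Va / (2 * pi * n * Q)
Step 1 — numerator = T * Va = 15385 * 4.5 = 69232.5
Step 2 — 2 * pi * n = 2 * pi * 1.74 = 10.932742
Step 3 — denominator = 10.932742 * 11011 = 120380.42
Step 4 — eta = 69232.5 / 120380.42 ≈ 0.57511 (5 s.f.)

0.57511


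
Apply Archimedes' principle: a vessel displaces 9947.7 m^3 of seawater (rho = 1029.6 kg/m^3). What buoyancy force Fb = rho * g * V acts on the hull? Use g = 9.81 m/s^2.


Formula: Fb = rho * g * V
Substituting: Fb = 1029.6 * 9.81 * 9947.7
Intermediate: 1029.6 * 9.81 = 10100.376
Result: Fb = 10100.376 * 9947.7 ≈ 100480000 N (5 s.f.)

100480000 N


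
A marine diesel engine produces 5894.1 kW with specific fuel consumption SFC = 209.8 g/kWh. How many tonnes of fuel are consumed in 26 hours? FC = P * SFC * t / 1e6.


Formula: FC (tonnes) = P * SFC * t / 1,000,000
Step 1 — P * SFC * t = 5894.1 * 209.8 * 26 = 32151136.68 g
Step 2 — FC (tonnes) = 32151136.68 / 1,000,000 ≈ 32.151 tonnes (5 s.f.)

32.151 tonnes


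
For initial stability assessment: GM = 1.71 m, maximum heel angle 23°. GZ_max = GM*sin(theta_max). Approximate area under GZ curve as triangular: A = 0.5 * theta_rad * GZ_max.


Formula: GZ_max = GM * sin(theta); Area = 0.5 * theta_rad * GZ_max
Step 1 — GZ_max = 1.71 * sin(23°) = 1.71 * 0.390731 = 0.66815 m
Step 2 — theta_rad = 23 * pi/180 = 0.401426 rad
Step 3 — Area = 0.5 * 0.401426 * 0.66815 ≈ 0.13411 m·rad (5 s.f.)

0.13411 m·rad


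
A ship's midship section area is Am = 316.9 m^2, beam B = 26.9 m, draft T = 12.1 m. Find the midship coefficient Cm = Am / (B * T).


Formula: Cm = Am / (B * T)
Step 1 — B * T = 26.9 * 12.1 = 325.49 m^2
Step 2 — Cm = 316.9 / 325.49 ≈ 0.97361 (5 s.f.)

0.97361


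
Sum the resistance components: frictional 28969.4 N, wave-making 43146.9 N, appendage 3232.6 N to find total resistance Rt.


Formula: Rt = Rf + Rw + Ra
Substituting: Rt = 28969.4 + 43146.9 + 3232.6
Result: Rt = 75348.9 N

75348.9 N


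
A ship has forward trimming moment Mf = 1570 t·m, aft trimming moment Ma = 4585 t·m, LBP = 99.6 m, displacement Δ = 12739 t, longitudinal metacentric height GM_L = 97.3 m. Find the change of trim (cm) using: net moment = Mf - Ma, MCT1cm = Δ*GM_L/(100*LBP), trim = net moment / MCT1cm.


Formula: net trimming moment = Mf - Ma; MCT1cm = Δ*GM_L/(100*LBP); trim = net moment / MCT1cm
Step 1 — net trimming moment = 1570 - 4585 = -3015 t·m
Step 2 — MCT1cm = 12739 * 97.3 / (100 * 99.6) = 124.4483 t·m/cm
Step 3 — trim = -3015 / 124.4483 ≈ -24.227 cm (5 s.f.)

-24.227 cm


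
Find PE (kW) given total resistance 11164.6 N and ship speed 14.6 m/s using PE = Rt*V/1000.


Formula: PE = Rt * V / 1000 (kW)
Step 1 — PE (W) = 11164.6 * 14.6 = 163003.16 W
Step 2 — PE (kW) = 163003.16 / 1000 ≈ 163.00 kW (5 s.f.)

163.00 kW


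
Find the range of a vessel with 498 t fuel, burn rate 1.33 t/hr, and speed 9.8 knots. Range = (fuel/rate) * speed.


Formula: endurance = fuel / rate; range = endurance * speed
Step 1 — endurance = 498 / 1.33 = 374.4361 hours
Step 2 — range = 374.4361 * 9.8 ≈ 3669.5 nautical miles (5 s.f.)

3669.5 NM


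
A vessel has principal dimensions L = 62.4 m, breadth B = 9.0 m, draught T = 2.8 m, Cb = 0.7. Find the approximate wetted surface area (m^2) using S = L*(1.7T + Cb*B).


Formula: S = 1.7*L*T + V/T with V = Cb*L*B*T, i.e. S = L * (1.7*T + Cb*B)
Step 1 — 1.7*T = 1.7 * 2.8 = 4.76 m
Step 2 — Cb*B = 0.7 * 9.0 = 6.3 m
Step 3 — 1.7*T + Cb*B = 4.76 + 6.3 = 11.06 m
Step 4 — S = 62.4 * 11.06 ≈ 690.14 m^2 (5 s.f.)

690.14 m^2


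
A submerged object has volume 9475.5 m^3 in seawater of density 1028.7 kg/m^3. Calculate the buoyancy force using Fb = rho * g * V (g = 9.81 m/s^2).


Formula: Fb = rho * g * V
Substituting: Fb = 1028.7 * 9.81 * 9475.5
Intermediate: 1028.7 * 9.81 = 10091.547
Result: Fb = 10091.547 * 9475.5 ≈ 95622000 N (5 s.f.)

95622000 N


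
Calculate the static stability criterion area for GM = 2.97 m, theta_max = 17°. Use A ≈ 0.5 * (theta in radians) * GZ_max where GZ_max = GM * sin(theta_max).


Formula: GZ_max = GM * sin(theta); Area = 0.5 * theta_rad * GZ_max
Step 1 — GZ_max = 2.97 * sin(17°) = 2.97 * 0.292372 = 0.868345 m
Step 2 — theta_rad = 17 * pi/180 = 0.296706 rad
Step 3 — Area = 0.5 * 0.296706 * 0.868345 ≈ 0.12882 m·rad (5 s.f.)

0.12882 m·rad


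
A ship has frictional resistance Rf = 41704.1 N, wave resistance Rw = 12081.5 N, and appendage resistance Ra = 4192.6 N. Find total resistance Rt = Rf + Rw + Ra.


Formula: Rt = Rf + Rw + Ra
Substituting: Rt = 41704.1 + 12081.5 + 4192.6
Result: Rt = 57978.2 N

57978.2 N


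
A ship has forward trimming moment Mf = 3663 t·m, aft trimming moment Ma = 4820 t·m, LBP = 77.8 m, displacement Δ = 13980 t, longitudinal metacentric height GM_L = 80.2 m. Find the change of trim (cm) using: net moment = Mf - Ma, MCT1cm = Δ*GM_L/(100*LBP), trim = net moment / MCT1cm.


Formula: net trimming moment = Mf - Ma; MCT1cm = Δ*GM_L/(100*LBP); trim = net moment / MCT1cm
Step 1 — net trimming moment = 3663 - 4820 = -1157 t·m
Step 2 — MCT1cm = 13980 * 80.2 / (100 * 77.8) = 144.1126 t·m/cm
Step 3 — trim = -1157 / 144.1126 ≈ -8.0284 cm (5 s.f.)

-8.0284 cm


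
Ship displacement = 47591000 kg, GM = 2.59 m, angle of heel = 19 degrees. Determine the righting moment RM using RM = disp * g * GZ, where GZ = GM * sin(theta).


Formula: GZ = GM * sin(theta); RM = disp * g * GZ
Step 1 — GZ = 2.59 * sin(19°) = 2.59 * 0.325568 = 0.843221 m
Step 2 — RM = 47591000 * 9.81 * 0.843221 ≈ 393670000 N·m (5 s.f.)

393670000 N·m


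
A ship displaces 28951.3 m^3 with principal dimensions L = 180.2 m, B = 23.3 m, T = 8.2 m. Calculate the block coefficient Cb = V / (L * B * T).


Formula: Cb = V / (L * B * T)
Step 1 — L * B * T = 180.2 * 23.3 * 8.2 = 34429.012 m^3
Step 2 — Cb = 28951.3 / 34429.012 ≈ 0.84090 (5 s.f.)

0.84090


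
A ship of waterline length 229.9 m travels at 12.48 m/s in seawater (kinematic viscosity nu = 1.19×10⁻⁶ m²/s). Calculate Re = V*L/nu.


Formula: Re = V * L / nu
Step 1 — V * L = 12.48 * 229.9 = 2869.152 m^2/s
Step 2 — Re = 2869.152 / 1.19e-6 = 2.41e+09

2.41e+09


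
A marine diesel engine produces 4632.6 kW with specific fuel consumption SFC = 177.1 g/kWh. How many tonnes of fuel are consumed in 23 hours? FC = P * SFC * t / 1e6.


Formula: FC (tonnes) = P * SFC * t / 1,000,000
Step 1 — P * SFC * t = 4632.6 * 177.1 * 23 = 18869969.58 g
Step 2 — FC (tonnes) = 18869969.58 / 1,000,000 ≈ 18.870 tonnes (5 s.f.)

18.870 tonnes


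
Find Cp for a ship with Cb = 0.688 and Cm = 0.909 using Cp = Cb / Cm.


Formula: Cp = Cb / Cm
Substituting: Cp = 0.688 / 0.909
Result: Cp ≈ 0.75688 (5 s.f.)

0.75688


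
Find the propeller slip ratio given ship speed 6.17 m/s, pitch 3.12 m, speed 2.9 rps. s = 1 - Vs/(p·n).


Formula: s = 1 - Vs / (p * n)
Step 1 — p * n = 3.12 * 2.9 = 9.048
Step 2 — Vs / (p*n) = 6.17 / 9.048 = 0.681919 (6 d.p.)
Step 3 — s = 1 - 0.681919 = 0.318081

0.318081


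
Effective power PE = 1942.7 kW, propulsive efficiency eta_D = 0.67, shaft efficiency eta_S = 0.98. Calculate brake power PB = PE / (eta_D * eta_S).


Formula: PB = PE / (eta_D * eta_S)
Step 1 — combined efficiency = eta_D * eta_S = 0.67 * 0.98 = 0.6566
Step 2 — PB = 1942.7 / 0.6566 ≈ 2958.7 kW (5 s.f.)

2958.7 kW


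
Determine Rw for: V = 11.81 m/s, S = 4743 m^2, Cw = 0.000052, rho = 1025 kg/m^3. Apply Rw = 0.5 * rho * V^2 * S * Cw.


Formula: Rw = 0.5 * rho * V^2 * S * Cw
Step 1 — V^2 = 11.81^2 = 139.4761
Step 2 — 0.5 * rho * V^2 = 0.5 * 1025 * 139.4761 = 71481.50125
Step 3 — Rw = 71481.50125 * 4743 * 0.000052 ≈ 17630 N (5 s.f.)

17630 N


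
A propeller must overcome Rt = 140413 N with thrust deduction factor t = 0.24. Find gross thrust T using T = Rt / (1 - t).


Formula: T = Rt / (1 - t)
Step 1 — (1 - t) = 1 - 0.24 = 0.76
Step 2 — T = 140413 / 0.76 ≈ 184750 N (5 s.f.)

184750 N


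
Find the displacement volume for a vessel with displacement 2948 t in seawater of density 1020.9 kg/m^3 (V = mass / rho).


Formula: V = mass / rho
Step 1 — convert tonnes to kg: 2948 t * 1000 = 2948000 kg
Step 2 — V = 2948000 / 1020.9 ≈ 2887.6 m^3 (5 s.f.)

2887.6 m^3


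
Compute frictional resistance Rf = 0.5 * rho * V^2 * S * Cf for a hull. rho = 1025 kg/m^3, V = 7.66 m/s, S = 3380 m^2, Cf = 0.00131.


Formula: Rf = 0.5 * rho * V^2 * S * Cf
Step 1 — V^2 = 7.66^2 = 58.6756
Step 2 — 0.5 * rho * V^2 = 0.5 * 1025 * 58.6756 = 30071.245
Step 3 — Rf = 30071.245 * 3380 * 0.00131 ≈ 133150 N (5 s.f.)

133150 N


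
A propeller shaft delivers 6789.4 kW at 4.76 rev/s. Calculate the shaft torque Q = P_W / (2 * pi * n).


Formula: Q = P_W / (2 * pi * n)
Step 1 — P_W = 6789.4 kW * 1000 = 6789400.0 W
Step 2 — 2 * pi * n = 2 * pi * 4.76 = 29.907962
Step 3 — Q = 6789400.0 / 29.907962 ≈ 227010 N·m (5 s.f.)

227010 N·m


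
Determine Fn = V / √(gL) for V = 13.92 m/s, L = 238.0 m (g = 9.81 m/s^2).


Formula: Fn = V / sqrt(g * L)
Step 1 — g * L = 9.81 * 238.0 = 2334.78
Step 2 — sqrt(g * L) = sqrt(2334.78) = 48.319561
Step 3 — Fn = 13.92 / 48.319561 ≈ 0.28808 (5 s.f.)

0.28808


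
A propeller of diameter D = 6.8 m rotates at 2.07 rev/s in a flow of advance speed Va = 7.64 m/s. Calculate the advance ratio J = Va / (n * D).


Formula: J = Va / (n * D)
Step 1 — n * D = 2.07 * 6.8 = 14.076
Step 2 — J = 7.64 / 14.076 ≈ 0.54277 (5 s.f.)

0.54277


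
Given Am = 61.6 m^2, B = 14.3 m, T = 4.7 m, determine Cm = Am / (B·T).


Formula: Cm = Am / (B * T)
Step 1 — B * T = 14.3 * 4.7 = 67.21 m^2
Step 2 — Cm = 61.6 / 67.21 ≈ 0.91653 (5 s.f.)

0.91653


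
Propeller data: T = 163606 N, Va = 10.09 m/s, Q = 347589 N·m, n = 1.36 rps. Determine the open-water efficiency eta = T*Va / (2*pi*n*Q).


Formula: eta = T * Va / (2 * pi * n * Q)
Step 1 — numerator = T * Va = 163606 * 10.09 = 1650784.54
Step 2 — 2 * pi * n = 2 * pi * 1.36 = 8.545132
Step 3 — denominator = 8.545132 * 347589 = 2970193.89
Step 4 — eta = 1650784.54 / 2970193.89 ≈ 0.55578 (5 s.f.)

0.55578


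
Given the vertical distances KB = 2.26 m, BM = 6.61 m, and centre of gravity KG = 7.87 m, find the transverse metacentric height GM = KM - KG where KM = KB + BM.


Formula: GM = KB + BM - KG
Step 1 — KM = KB + BM = 2.26 + 6.61 = 8.87 m
Step 2 — GM = KM - KG = 8.87 - 7.87 = 1.0 m

1.0 m


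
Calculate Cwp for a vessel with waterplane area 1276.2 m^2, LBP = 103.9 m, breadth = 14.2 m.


Formula: Cwp = Aw / (L * B)
Step 1 — L * B = 103.9 * 14.2 = 1475.38 m^2
Step 2 — Cwp = 1276.2 / 1475.38 ≈ 0.86500 (5 s.f.)

0.86500


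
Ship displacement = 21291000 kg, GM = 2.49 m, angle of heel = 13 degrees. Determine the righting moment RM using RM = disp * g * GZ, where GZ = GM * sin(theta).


Formula: GZ = GM * sin(theta); RM = disp * g * GZ
Step 1 — GZ = 2.49 * sin(13°) = 2.49 * 0.224951 = 0.560128 m
Step 2 — RM = 21291000 * 9.81 * 0.560128 ≈ 116990000 N·m (5 s.f.)

116990000 N·m


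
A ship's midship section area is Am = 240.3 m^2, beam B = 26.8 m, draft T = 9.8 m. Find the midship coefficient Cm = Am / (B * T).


Formula: Cm = Am / (B * T)
Step 1 — B * T = 26.8 * 9.8 = 262.64 m^2
Step 2 — Cm = 240.3 / 262.64 ≈ 0.91494 (5 s.f.)

0.91494


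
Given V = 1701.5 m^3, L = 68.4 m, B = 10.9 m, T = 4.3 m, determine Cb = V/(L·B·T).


Formula: Cb = V / (L * B * T)
Step 1 — L * B * T = 68.4 * 10.9 * 4.3 = 3205.908 m^3
Step 2 — Cb = 1701.5 / 3205.908 ≈ 0.53074 (5 s.f.)

0.53074


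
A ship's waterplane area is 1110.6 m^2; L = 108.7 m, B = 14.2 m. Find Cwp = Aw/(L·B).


Formula: Cwp = Aw / (L * B)
Step 1 — L * B = 108.7 * 14.2 = 1543.54 m^2
Step 2 — Cwp = 1110.6 / 1543.54 ≈ 0.71951 (5 s.f.)

0.71951


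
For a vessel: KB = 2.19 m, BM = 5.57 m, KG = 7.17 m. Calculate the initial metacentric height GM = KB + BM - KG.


Formula: GM = KB + BM - KG
Step 1 — KM = KB + BM = 2.19 + 5.57 = 7.76 m
Step 2 — GM = KM - KG = 7.76 - 7.17 = 0.59 m

0.59 m


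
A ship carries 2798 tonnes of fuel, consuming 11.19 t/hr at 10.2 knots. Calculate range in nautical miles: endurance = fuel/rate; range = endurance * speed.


Formula: endurance = fuel / rate; range = endurance * speed
Step 1 — endurance = 2798 / 11.19 = 250.0447 hours
Step 2 — range = 250.0447 * 10.2 ≈ 2550.5 nautical miles (5 s.f.)

2550.5 NM


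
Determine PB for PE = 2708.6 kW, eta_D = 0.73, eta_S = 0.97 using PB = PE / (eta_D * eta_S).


Formula: PB = PE / (eta_D * eta_S)
Step 1 — combined efficiency = eta_D * eta_S = 0.73 * 0.97 = 0.7081
Step 2 — PB = 2708.6 / 0.7081 ≈ 3825.2 kW (5 s.f.)

3825.2 kW


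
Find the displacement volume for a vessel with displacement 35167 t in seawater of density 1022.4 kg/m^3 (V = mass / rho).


Formula: V = mass / rho
Step 1 — convert tonnes to kg: 35167 t * 1000 = 35167000 kg
Step 2 — V = 35167000 / 1022.4 ≈ 34397 m^3 (5 s.f.)

34397 m^3


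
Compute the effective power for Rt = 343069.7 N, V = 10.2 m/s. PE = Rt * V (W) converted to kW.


Formula: PE = Rt * V / 1000 (kW)
Step 1 — PE (W) = 343069.7 * 10.2 = 3499310.94 W
Step 2 — PE (kW) = 3499310.94 / 1000 ≈ 3499.3 kW (5 s.f.)

3499.3 kW


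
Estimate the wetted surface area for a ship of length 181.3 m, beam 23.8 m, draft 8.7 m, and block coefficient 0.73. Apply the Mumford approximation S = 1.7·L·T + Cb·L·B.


Formula: S = 1.7*L*T + V/T with V = Cb*L*B*T, i.e. S = L * (1.7*T + Cb*B)
Step 1 — 1.7*T = 1.7 * 8.7 = 14.79 m
Step 2 — Cb*B = 0.73 * 23.8 = 17.374 m
Step 3 — 1.7*T + Cb*B = 14.79 + 17.374 = 32.164 m
Step 4 — S = 181.3 * 32.164 ≈ 5831.3 m^2 (5 s.f.)

5831.3 m^2


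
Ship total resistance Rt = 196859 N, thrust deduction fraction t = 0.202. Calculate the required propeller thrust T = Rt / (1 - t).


Formula: T = Rt / (1 - t)
Step 1 — (1 - t) = 1 - 0.202 = 0.798
Step 2 — T = 196859 / 0.798 ≈ 246690 N (5 s.f.)

246690 N


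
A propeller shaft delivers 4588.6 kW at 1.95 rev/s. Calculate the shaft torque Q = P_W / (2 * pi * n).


Formula: Q = P_W / (2 * pi * n)
Step 1 — P_W = 4588.6 kW * 1000 = 4588600.0 W
Step 2 — 2 * pi * n = 2 * pi * 1.95 = 12.252211
Step 3 — Q = 4588600.0 / 12.252211 ≈ 374510 N·m (5 s.f.)

374510 N·m


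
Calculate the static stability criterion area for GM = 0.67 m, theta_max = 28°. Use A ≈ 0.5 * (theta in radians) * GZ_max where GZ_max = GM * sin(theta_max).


Formula: GZ_max = GM * sin(theta); Area = 0.5 * theta_rad * GZ_max
Step 1 — GZ_max = 0.67 * sin(28°) = 0.67 * 0.469472 = 0.314546 m
Step 2 — theta_rad = 28 * pi/180 = 0.488692 rad
Step 3 — Area = 0.5 * 0.488692 * 0.314546 ≈ 0.076858 m·rad (5 s.f.)

0.076858 m·rad


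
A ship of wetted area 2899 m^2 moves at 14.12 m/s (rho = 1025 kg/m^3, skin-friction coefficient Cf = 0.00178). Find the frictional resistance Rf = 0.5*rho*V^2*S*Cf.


Formula: Rf = 0.5 * rho * V^2 * S * Cf
Step 1 — V^2 = 14.12^2 = 199.3744
Step 2 — 0.5 * rho * V^2 = 0.5 * 1025 * 199.3744 = 102179.38
Step 3 — Rf = 102179.38 * 2899 * 0.00178 ≈ 527270 N (5 s.f.)

527270 N


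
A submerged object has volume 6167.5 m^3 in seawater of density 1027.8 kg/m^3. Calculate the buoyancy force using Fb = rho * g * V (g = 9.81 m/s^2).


Formula: Fb = rho * g * V
Substituting: Fb = 1027.8 * 9.81 * 6167.5
Intermediate: 1027.8 * 9.81 = 10082.718
Result: Fb = 10082.718 * 6167.5 ≈ 62185000 N (5 s.f.)

62185000 N


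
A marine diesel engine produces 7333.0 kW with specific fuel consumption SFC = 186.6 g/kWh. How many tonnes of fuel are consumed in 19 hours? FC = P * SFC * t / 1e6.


Formula: FC (tonnes) = P * SFC * t / 1,000,000
Step 1 — P * SFC * t = 7333.0 * 186.6 * 19 = 25998418.2 g
Step 2 — FC (tonnes) = 25998418.2 / 1,000,000 ≈ 25.998 tonnes (5 s.f.)

25.998 tonnes


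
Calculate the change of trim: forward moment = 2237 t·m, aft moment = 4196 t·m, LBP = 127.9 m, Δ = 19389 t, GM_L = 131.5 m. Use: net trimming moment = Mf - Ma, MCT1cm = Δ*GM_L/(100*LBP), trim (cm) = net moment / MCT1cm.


Formula: net trimming moment = Mf - Ma; MCT1cm = Δ*GM_L/(100*LBP); trim = net moment / MCT1cm
Step 1 — net trimming moment = 2237 - 4196 = -1959 t·m
Step 2 — MCT1cm = 19389 * 131.5 / (100 * 127.9) = 199.3474 t·m/cm
Step 3 — trim = -1959 / 199.3474 ≈ -9.8271 cm (5 s.f.)

-9.8271 cm
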